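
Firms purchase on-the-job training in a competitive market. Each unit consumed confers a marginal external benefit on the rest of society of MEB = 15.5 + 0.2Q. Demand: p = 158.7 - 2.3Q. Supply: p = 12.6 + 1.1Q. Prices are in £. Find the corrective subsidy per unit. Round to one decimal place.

subsidy = £25.6 per unit

Social marginal benefit = demand + MEB = 174.2 - 2.1Q.
Set SMB = MC: 174.2 - 2.1Q = 12.6 + 1.1Q → Q* = 50.5000.
The Pigouvian subsidy equals MEB at Q*: 15.5 + 0.2×50.5000 = 25.6000.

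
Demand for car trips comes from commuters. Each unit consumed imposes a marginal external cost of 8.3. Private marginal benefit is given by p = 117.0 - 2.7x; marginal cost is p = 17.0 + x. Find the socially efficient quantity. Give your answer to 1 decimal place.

x* = 24.8

Social marginal benefit = demand − MEC = 108.7 - 2.7x.
Set SMB = MC: 108.7 - 2.7x = 17.0 + x → x* = 24.7838.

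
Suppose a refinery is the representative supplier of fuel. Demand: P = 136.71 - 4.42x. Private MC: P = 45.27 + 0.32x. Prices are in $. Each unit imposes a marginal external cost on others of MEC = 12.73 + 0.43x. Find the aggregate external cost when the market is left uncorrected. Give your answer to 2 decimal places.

Market equilibrium (private): 45.27 + 0.32x = 136.71 - 4.42x → x_m = 19.2911.
Total external cost = ∫₀^{x_m} (12.73 + 0.43x) dx = 12.73×19.2911 + ½×0.43×19.2911² = 325.5872.

$325.59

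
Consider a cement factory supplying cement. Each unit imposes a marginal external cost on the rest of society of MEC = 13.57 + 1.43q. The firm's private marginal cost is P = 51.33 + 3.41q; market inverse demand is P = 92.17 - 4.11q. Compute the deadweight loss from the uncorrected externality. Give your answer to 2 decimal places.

DWL = 25.43

Market equilibrium (private): 51.33 + 3.41q = 92.17 - 4.11q → q_m = 5.4309.
Social marginal cost = private MC + MEC = 64.90 + 4.84q.
Set SMC = demand: 64.90 + 4.84q = 92.17 - 4.11q → q* = 3.0469.
Height of the DWL triangle at q_m is SMC(q_m) − demand(q_m) = MEC(q_m) = 21.3361.
DWL = ½ × 2.3840 × 21.3361 = 25.4326.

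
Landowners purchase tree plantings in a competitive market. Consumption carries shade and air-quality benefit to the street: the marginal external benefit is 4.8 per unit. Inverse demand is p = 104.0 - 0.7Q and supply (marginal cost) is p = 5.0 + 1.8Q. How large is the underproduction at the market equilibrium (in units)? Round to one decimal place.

1.9 units

Market equilibrium (private): 5.0 + 1.8Q = 104.0 - 0.7Q → Q_m = 39.6000.
Social marginal benefit = demand + MEB = 108.8 - 0.7Q.
Set SMB = MC: 108.8 - 0.7Q = 5.0 + 1.8Q → Q* = 41.5200.
Gap = |39.6000 − 41.5200| = 1.9200.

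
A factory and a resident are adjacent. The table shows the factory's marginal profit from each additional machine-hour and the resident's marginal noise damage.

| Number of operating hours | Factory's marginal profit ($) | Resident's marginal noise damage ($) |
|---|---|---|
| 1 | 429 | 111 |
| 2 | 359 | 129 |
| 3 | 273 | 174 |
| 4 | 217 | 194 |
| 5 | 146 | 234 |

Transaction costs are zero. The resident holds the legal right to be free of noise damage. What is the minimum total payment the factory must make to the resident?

Efficient level: marginal profit ≥ marginal noise damage through level 4, so k* = 4.
With the resident holding the right, the factory must at least compensate total damage at k*: 111 + 129 + 174 + 194 = 608.

$608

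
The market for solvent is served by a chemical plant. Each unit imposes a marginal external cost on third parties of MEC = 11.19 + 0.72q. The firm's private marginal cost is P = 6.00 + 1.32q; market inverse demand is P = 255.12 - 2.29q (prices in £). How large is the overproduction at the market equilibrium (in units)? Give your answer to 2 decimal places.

14.06 units

Market equilibrium (private): 6.00 + 1.32q = 255.12 - 2.29q → q_m = 69.0083.
Social marginal cost = private MC + MEC = 17.19 + 2.04q.
Set SMC = demand: 17.19 + 2.04q = 255.12 - 2.29q → q* = 54.9492.
Gap = |69.0083 − 54.9492| = 14.0591.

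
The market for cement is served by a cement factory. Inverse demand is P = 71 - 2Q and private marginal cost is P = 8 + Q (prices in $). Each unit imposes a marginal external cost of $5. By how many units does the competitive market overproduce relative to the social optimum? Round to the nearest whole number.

Market equilibrium (private): 8 + Q = 71 - 2Q → Q_m = 21.0000.
Social marginal cost = private MC + MEC = 13 + Q.
Set SMC = demand: 13 + Q = 71 - 2Q → Q* = 19.3333.
Gap = |21.0000 − 19.3333| = 1.6667.

2 units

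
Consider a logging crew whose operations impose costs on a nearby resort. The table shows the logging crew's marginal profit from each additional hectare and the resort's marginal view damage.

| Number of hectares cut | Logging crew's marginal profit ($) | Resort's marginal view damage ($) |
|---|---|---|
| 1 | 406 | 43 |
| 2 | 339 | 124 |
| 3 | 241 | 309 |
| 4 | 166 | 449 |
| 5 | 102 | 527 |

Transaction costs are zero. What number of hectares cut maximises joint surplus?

2

Bargaining reaches the level where marginal profit last exceeds marginal view damage.
That holds through level 2 (339 ≥ 124) but not at 3 (241 < 309).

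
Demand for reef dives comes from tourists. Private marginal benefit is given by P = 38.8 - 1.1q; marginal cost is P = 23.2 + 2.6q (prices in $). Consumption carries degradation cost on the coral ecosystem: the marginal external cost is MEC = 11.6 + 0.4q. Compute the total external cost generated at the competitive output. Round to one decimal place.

$52.5

Market equilibrium (private): 23.2 + 2.6q = 38.8 - 1.1q → q_m = 4.2162.
Total external cost = ∫₀^{q_m} (11.6 + 0.4q) dq = 11.6×4.2162 + ½×0.4×4.2162² = 52.4632.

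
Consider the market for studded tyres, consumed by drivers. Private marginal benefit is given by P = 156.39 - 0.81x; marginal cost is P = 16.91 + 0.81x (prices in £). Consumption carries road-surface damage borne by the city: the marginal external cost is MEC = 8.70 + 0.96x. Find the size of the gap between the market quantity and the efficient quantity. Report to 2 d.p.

35.41 units

Market equilibrium (private): 16.91 + 0.81x = 156.39 - 0.81x → x_m = 86.0988.
Social marginal benefit = demand − MEC = 147.69 - 1.77x.
Set SMB = MC: 147.69 - 1.77x = 16.91 + 0.81x → x* = 50.6899.
Gap = |86.0988 − 50.6899| = 35.4089.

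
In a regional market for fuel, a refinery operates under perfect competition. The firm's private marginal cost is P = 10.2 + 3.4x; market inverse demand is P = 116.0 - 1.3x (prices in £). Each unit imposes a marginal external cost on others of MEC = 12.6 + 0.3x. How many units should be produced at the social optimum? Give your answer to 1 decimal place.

Social marginal cost = private MC + MEC = 22.8 + 3.7x.
Set SMC = demand: 22.8 + 3.7x = 116.0 - 1.3x → x* = 18.6400.

x* = 18.6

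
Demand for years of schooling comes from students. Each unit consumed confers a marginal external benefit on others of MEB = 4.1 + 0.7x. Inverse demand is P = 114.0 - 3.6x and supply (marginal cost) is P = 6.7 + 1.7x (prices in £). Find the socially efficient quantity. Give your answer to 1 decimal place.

x* = 24.2

Social marginal benefit = demand + MEB = 118.1 - 2.9x.
Set SMB = MC: 118.1 - 2.9x = 6.7 + 1.7x → x* = 24.2174.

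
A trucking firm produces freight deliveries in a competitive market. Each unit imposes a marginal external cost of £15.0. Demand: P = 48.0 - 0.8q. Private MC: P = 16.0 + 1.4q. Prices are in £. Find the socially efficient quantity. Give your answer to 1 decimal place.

q* = 7.7

Social marginal cost = private MC + MEC = 31.0 + 1.4q.
Set SMC = demand: 31.0 + 1.4q = 48.0 - 0.8q → q* = 7.7273.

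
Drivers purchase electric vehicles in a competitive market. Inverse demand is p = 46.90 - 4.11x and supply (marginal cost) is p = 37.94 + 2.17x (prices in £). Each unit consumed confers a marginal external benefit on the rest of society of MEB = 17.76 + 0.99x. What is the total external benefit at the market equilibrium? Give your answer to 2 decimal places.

£26.35

Market equilibrium (private): 37.94 + 2.17x = 46.90 - 4.11x → x_m = 1.4268.
Total external benefit = ∫₀^{x_m} (17.76 + 0.99x) dx = 17.76×1.4268 + ½×0.99×1.4268² = 26.3477.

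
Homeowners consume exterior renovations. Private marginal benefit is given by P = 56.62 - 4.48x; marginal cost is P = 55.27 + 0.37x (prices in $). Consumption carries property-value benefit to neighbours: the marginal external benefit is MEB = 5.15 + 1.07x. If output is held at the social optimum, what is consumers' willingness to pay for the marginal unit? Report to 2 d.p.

P = $48.92

Social marginal benefit = demand + MEB = 61.77 - 3.41x.
Set SMB = MC: 61.77 - 3.41x = 55.27 + 0.37x → x* = 1.7196.
Consumer price on the demand curve at x*: 56.62 − 4.48×1.7196 = 48.9162.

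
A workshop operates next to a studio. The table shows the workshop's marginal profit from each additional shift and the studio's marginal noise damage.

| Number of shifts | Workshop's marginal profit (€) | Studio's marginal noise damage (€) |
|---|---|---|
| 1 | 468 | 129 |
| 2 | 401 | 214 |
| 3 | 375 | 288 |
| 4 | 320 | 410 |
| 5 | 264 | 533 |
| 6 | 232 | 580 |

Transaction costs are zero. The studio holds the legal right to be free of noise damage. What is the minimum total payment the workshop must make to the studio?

Efficient level: marginal profit ≥ marginal noise damage through level 3, so k* = 3.
With the studio holding the right, the workshop must at least compensate total damage at k*: 129 + 214 + 288 = 631.

€631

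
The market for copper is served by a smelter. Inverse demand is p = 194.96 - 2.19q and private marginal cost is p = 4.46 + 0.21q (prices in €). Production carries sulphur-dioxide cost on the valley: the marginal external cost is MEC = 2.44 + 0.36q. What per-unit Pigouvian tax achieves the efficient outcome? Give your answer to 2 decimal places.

tax = €26.97 per unit

Social marginal cost = private MC + MEC = 6.90 + 0.57q.
Set SMC = demand: 6.90 + 0.57q = 194.96 - 2.19q → q* = 68.1377.
The Pigouvian tax equals MEC at q*: 2.44 + 0.36×68.1377 = 26.9696.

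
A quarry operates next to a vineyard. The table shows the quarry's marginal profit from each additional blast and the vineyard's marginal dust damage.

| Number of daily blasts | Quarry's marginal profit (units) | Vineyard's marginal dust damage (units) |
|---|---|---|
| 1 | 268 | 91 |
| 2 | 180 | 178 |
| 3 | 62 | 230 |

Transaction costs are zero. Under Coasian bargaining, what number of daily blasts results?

2

Bargaining reaches the level where marginal profit last exceeds marginal dust damage.
That holds through level 2 (180 ≥ 178) but not at 3 (62 < 230).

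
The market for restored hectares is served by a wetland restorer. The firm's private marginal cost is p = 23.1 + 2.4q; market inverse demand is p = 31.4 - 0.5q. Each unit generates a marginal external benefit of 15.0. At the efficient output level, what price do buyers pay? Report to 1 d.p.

Social marginal cost = private MC − MEB = 8.1 + 2.4q.
Set SMC = demand: 8.1 + 2.4q = 31.4 - 0.5q → q* = 8.0345.
Consumer price on the demand curve at q*: 31.4 − 0.5×8.0345 = 27.3828.

P = 27.4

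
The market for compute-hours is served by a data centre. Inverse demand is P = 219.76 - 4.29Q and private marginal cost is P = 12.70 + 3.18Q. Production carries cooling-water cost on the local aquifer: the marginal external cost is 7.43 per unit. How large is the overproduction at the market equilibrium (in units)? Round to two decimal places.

0.99 units

Market equilibrium (private): 12.70 + 3.18Q = 219.76 - 4.29Q → Q_m = 27.7189.
Social marginal cost = private MC + MEC = 20.13 + 3.18Q.
Set SMC = demand: 20.13 + 3.18Q = 219.76 - 4.29Q → Q* = 26.7242.
Gap = |27.7189 − 26.7242| = 0.9947.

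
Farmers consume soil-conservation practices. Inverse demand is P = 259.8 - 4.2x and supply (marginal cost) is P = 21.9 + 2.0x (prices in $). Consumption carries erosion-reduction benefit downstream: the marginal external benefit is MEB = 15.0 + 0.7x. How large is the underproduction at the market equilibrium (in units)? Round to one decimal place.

7.6 units

Market equilibrium (private): 21.9 + 2.0x = 259.8 - 4.2x → x_m = 38.3710.
Social marginal benefit = demand + MEB = 274.8 - 3.5x.
Set SMB = MC: 274.8 - 3.5x = 21.9 + 2.0x → x* = 45.9818.
Gap = |38.3710 − 45.9818| = 7.6108.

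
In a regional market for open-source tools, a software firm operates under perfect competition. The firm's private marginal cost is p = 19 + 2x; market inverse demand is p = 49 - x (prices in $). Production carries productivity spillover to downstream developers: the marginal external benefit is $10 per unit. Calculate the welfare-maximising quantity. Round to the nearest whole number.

x* = 13

Social marginal cost = private MC − MEB = 9 + 2x.
Set SMC = demand: 9 + 2x = 49 - x → x* = 13.3333.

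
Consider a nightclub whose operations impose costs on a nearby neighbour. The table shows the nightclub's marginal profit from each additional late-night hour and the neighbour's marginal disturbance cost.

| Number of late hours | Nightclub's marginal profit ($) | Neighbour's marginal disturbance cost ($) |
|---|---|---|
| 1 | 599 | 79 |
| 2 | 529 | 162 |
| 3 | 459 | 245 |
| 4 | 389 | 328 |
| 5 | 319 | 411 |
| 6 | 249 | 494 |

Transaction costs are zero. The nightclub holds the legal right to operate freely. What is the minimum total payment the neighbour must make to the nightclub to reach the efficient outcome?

Left alone the nightclub would choose level 6 (marginal profit stays positive).
Efficient level: k* = 4 (marginal profit ≥ marginal disturbance cost through 4).
The neighbour must at least cover the nightclub's forgone profit from cutting 6→4: 319 + 249 = 568.

$568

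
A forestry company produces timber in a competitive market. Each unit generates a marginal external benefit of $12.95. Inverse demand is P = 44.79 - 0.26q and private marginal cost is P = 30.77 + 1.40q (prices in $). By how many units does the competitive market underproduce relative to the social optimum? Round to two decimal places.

7.80 units

Market equilibrium (private): 30.77 + 1.40q = 44.79 - 0.26q → q_m = 8.4458.
Social marginal cost = private MC − MEB = 17.82 + 1.40q.
Set SMC = demand: 17.82 + 1.40q = 44.79 - 0.26q → q* = 16.2470.
Gap = |8.4458 − 16.2470| = 7.8012.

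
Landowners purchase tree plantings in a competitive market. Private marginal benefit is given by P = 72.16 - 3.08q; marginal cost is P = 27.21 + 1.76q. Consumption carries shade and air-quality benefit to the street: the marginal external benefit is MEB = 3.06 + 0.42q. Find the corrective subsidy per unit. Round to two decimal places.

Social marginal benefit = demand + MEB = 75.22 - 2.66q.
Set SMB = MC: 75.22 - 2.66q = 27.21 + 1.76q → q* = 10.8620.
The Pigouvian subsidy equals MEB at q*: 3.06 + 0.42×10.8620 = 7.6220.

subsidy = 7.62 per unit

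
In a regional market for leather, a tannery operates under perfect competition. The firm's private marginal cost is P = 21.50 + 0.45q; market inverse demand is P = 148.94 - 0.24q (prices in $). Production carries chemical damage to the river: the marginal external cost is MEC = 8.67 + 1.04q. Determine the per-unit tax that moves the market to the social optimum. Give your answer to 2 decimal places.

Social marginal cost = private MC + MEC = 30.17 + 1.49q.
Set SMC = demand: 30.17 + 1.49q = 148.94 - 0.24q → q* = 68.6532.
The Pigouvian tax equals MEC at q*: 8.67 + 1.04×68.6532 = 80.0693.

tax = $80.07 per unit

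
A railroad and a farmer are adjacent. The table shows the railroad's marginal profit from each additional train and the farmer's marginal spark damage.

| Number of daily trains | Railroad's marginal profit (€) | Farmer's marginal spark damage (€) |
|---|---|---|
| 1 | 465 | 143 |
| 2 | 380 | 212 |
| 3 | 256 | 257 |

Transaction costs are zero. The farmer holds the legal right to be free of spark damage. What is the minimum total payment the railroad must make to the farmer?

€355

Efficient level: marginal profit ≥ marginal spark damage through level 2, so k* = 2.
With the farmer holding the right, the railroad must at least compensate total damage at k*: 143 + 212 = 355.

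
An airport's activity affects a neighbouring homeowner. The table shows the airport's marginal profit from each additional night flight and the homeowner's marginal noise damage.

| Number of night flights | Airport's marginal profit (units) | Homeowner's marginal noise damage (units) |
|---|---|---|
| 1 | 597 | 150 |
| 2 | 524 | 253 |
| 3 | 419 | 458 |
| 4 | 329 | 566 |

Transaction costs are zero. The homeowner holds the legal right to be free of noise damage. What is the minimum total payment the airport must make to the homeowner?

403

Efficient level: marginal profit ≥ marginal noise damage through level 2, so k* = 2.
With the homeowner holding the right, the airport must at least compensate total damage at k*: 150 + 253 = 403.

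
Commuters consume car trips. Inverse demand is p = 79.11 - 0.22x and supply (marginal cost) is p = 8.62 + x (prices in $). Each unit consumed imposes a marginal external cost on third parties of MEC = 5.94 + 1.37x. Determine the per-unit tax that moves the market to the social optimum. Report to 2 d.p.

Social marginal benefit = demand − MEC = 73.17 - 1.59x.
Set SMB = MC: 73.17 - 1.59x = 8.62 + x → x* = 24.9228.
The Pigouvian tax equals MEC at x*: 5.94 + 1.37×24.9228 = 40.0842.

tax = $40.08 per unit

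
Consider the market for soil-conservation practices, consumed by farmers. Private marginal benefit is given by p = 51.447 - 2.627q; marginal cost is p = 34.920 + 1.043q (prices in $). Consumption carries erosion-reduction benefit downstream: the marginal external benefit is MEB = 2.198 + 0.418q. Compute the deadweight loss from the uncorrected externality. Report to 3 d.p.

Market equilibrium (private): 34.920 + 1.043q = 51.447 - 2.627q → q_m = 4.5033.
Social marginal benefit = demand + MEB = 53.645 - 2.209q.
Set SMB = MC: 53.645 - 2.209q = 34.920 + 1.043q → q* = 5.7580.
The loss is the area between SMB and MC from q* to q_m; with linear curves that's a triangle of height MEB(q_m).
DWL = ½ × 1.2547 × 4.0804 = 2.5598.

DWL = $2.560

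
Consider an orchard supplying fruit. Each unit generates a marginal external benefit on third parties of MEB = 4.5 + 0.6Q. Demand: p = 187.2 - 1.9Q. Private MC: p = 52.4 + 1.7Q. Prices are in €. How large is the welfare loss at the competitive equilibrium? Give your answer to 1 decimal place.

Market equilibrium (private): 52.4 + 1.7Q = 187.2 - 1.9Q → Q_m = 37.4444.
Social marginal cost = private MC − MEB = 47.9 + 1.1Q.
Set SMC = demand: 47.9 + 1.1Q = 187.2 - 1.9Q → Q* = 46.4333.
The loss is the area between SMC and demand from Q* to Q_m; with linear curves that's a triangle of height MEB(Q_m).
DWL = ½ × 8.9889 × 26.9667 = 121.2005.

DWL = €121.2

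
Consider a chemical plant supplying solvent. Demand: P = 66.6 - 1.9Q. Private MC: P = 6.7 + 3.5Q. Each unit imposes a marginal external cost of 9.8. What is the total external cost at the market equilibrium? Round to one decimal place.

108.7

Market equilibrium (private): 6.7 + 3.5Q = 66.6 - 1.9Q → Q_m = 11.0926.
Total external cost = MEC × Q_m = 9.8 × 11.0926 = 108.7075.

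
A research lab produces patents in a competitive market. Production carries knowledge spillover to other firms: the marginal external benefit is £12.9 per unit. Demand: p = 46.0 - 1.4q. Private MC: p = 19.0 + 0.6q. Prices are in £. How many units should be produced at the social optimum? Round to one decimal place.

q* = 20.0

Social marginal cost = private MC − MEB = 6.1 + 0.6q.
Set SMC = demand: 6.1 + 0.6q = 46.0 - 1.4q → q* = 19.9500.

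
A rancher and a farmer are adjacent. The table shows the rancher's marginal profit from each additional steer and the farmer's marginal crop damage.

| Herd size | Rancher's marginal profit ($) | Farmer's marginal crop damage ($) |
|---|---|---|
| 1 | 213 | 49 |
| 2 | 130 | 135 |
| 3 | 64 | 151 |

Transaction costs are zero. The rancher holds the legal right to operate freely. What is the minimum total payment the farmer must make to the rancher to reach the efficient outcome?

$194

Left alone the rancher would choose level 3 (marginal profit stays positive).
Efficient level: k* = 1 (marginal profit ≥ marginal crop damage through 1).
The farmer must at least cover the rancher's forgone profit from cutting 3→1: 130 + 64 = 194.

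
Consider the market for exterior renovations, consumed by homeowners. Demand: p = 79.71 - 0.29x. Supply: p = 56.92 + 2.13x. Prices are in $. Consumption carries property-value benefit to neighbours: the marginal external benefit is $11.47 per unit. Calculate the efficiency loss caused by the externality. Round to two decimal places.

Market equilibrium (private): 56.92 + 2.13x = 79.71 - 0.29x → x_m = 9.4174.
Social marginal benefit = demand + MEB = 91.18 - 0.29x.
Set SMB = MC: 91.18 - 0.29x = 56.92 + 2.13x → x* = 14.1570.
Between x* and x_m the wedge SMB − MC runs linearly from 0 to MEB(x_m), so the loss is a triangle.
DWL = ½ × 4.7396 × 11.4700 = 27.1816.

DWL = $27.18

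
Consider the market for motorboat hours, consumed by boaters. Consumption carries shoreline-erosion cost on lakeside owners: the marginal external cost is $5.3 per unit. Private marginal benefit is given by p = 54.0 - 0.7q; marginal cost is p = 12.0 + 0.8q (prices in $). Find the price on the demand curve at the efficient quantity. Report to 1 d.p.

Social marginal benefit = demand − MEC = 48.7 - 0.7q.
Set SMB = MC: 48.7 - 0.7q = 12.0 + 0.8q → q* = 24.4667.
Consumer price on the demand curve at q*: 54.0 − 0.7×24.4667 = 36.8733.

P = $36.9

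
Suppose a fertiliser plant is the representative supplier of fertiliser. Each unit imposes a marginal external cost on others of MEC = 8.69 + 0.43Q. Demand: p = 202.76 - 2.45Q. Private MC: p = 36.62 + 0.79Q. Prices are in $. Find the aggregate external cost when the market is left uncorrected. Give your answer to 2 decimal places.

$1010.93

Market equilibrium (private): 36.62 + 0.79Q = 202.76 - 2.45Q → Q_m = 51.2778.
Total external cost = ∫₀^{Q_m} (8.69 + 0.43Q) dQ = 8.69×51.2778 + ½×0.43×51.2778² = 1010.9278.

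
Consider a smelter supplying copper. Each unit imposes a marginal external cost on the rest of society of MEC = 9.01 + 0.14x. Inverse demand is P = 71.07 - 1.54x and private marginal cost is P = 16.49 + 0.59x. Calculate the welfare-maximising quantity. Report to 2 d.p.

Social marginal cost = private MC + MEC = 25.50 + 0.73x.
Set SMC = demand: 25.50 + 0.73x = 71.07 - 1.54x → x* = 20.0749.

x* = 20.07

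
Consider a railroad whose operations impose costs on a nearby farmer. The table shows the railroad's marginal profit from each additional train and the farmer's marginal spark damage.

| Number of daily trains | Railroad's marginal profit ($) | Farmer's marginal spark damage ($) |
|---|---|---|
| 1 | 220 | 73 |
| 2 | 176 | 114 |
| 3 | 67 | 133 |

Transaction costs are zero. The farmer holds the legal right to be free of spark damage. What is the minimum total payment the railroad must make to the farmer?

Efficient level: marginal profit ≥ marginal spark damage through level 2, so k* = 2.
With the farmer holding the right, the railroad must at least compensate total damage at k*: 73 + 114 = 187.

$187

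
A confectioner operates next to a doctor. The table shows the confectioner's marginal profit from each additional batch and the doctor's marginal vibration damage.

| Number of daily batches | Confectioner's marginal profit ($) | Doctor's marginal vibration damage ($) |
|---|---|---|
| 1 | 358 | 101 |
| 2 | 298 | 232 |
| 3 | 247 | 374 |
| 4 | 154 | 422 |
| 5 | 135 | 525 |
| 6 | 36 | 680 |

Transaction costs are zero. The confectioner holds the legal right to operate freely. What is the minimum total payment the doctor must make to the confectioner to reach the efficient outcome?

Left alone the confectioner would choose level 6 (marginal profit stays positive).
Efficient level: k* = 2 (marginal profit ≥ marginal vibration damage through 2).
The doctor must at least cover the confectioner's forgone profit from cutting 6→2: 247 + 154 + 135 + 36 = 572.

$572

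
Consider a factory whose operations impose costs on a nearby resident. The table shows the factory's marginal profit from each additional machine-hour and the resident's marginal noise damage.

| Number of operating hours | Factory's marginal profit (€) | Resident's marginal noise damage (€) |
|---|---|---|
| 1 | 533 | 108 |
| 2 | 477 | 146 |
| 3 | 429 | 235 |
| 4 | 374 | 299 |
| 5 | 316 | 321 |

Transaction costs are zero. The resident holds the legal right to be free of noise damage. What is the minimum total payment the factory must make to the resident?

€788

Efficient level: marginal profit ≥ marginal noise damage through level 4, so k* = 4.
With the resident holding the right, the factory must at least compensate total damage at k*: 108 + 146 + 235 + 299 = 788.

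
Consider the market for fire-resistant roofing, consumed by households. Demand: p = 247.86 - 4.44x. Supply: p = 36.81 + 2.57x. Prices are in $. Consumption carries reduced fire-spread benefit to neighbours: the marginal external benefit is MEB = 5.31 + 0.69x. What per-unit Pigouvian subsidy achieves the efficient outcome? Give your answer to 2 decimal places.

subsidy = $28.93 per unit

Social marginal benefit = demand + MEB = 253.17 - 3.75x.
Set SMB = MC: 253.17 - 3.75x = 36.81 + 2.57x → x* = 34.2342.
The Pigouvian subsidy equals MEB at x*: 5.31 + 0.69×34.2342 = 28.9316.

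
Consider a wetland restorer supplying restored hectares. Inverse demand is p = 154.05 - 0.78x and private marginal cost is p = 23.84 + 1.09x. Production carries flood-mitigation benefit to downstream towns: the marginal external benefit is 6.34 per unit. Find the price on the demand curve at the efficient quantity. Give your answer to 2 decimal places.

P = 97.09

Social marginal cost = private MC − MEB = 17.50 + 1.09x.
Set SMC = demand: 17.50 + 1.09x = 154.05 - 0.78x → x* = 73.0214.
Consumer price on the demand curve at x*: 154.05 − 0.78×73.0214 = 97.0933.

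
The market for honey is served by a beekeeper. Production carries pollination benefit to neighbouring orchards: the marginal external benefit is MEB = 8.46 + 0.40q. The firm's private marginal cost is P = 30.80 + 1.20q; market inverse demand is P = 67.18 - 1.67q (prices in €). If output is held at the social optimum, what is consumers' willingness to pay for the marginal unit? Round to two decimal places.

Social marginal cost = private MC − MEB = 22.34 + 0.80q.
Set SMC = demand: 22.34 + 0.80q = 67.18 - 1.67q → q* = 18.1538.
Consumer price on the demand curve at q*: 67.18 − 1.67×18.1538 = 36.8632.

P = €36.86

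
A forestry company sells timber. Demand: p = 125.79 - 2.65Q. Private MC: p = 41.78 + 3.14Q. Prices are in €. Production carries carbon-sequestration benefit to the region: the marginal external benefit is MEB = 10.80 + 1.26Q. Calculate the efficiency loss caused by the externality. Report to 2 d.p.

DWL = €93.35

Market equilibrium (private): 41.78 + 3.14Q = 125.79 - 2.65Q → Q_m = 14.5095.
Social marginal cost = private MC − MEB = 30.98 + 1.88Q.
Set SMC = demand: 30.98 + 1.88Q = 125.79 - 2.65Q → Q* = 20.9294.
Height of the DWL triangle at Q_m is demand(Q_m) − SMC(Q_m) = MEB(Q_m) = 29.0820.
DWL = ½ × 6.4199 × 29.0820 = 93.3518.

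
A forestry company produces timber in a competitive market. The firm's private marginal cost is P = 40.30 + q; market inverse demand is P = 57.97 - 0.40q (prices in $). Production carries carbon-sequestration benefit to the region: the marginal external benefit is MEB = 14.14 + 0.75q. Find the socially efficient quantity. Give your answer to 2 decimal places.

Social marginal cost = private MC − MEB = 26.16 + 0.25q.
Set SMC = demand: 26.16 + 0.25q = 57.97 - 0.40q → q* = 48.9385.

q* = 48.94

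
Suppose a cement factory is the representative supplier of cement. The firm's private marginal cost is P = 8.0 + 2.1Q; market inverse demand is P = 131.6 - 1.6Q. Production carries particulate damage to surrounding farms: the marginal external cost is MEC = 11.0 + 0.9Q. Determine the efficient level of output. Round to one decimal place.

Q* = 24.5

Social marginal cost = private MC + MEC = 19.0 + 3.0Q.
Set SMC = demand: 19.0 + 3.0Q = 131.6 - 1.6Q → Q* = 24.4783.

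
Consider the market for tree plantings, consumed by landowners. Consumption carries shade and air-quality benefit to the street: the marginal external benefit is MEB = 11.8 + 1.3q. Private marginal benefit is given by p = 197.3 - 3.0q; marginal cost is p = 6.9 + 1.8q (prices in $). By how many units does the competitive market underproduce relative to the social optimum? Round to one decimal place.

Market equilibrium (private): 6.9 + 1.8q = 197.3 - 3.0q → q_m = 39.6667.
Social marginal benefit = demand + MEB = 209.1 - 1.7q.
Set SMB = MC: 209.1 - 1.7q = 6.9 + 1.8q → q* = 57.7714.
Gap = |39.6667 − 57.7714| = 18.1047.

18.1 units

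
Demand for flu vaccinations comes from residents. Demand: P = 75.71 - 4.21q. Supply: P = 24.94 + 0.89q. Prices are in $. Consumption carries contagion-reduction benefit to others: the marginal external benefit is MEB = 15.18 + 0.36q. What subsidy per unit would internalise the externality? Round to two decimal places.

subsidy = $20.19 per unit

Social marginal benefit = demand + MEB = 90.89 - 3.85q.
Set SMB = MC: 90.89 - 3.85q = 24.94 + 0.89q → q* = 13.9135.
The Pigouvian subsidy equals MEB at q*: 15.18 + 0.36×13.9135 = 20.1889.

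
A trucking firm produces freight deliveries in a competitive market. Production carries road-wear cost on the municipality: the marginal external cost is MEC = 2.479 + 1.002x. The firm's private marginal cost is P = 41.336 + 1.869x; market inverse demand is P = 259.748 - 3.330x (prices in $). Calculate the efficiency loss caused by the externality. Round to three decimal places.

Market equilibrium (private): 41.336 + 1.869x = 259.748 - 3.330x → x_m = 42.0104.
Social marginal cost = private MC + MEC = 43.815 + 2.871x.
Set SMC = demand: 43.815 + 2.871x = 259.748 - 3.330x → x* = 34.8223.
Height of the DWL triangle at x_m is SMC(x_m) − demand(x_m) = MEC(x_m) = 44.5734.
DWL = ½ × 7.1881 × 44.5734 = 160.1990.

DWL = $160.199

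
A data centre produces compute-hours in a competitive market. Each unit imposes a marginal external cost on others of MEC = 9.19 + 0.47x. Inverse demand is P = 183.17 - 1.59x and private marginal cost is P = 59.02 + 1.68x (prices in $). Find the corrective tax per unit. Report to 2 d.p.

Social marginal cost = private MC + MEC = 68.21 + 2.15x.
Set SMC = demand: 68.21 + 2.15x = 183.17 - 1.59x → x* = 30.7380.
The Pigouvian tax equals MEC at x*: 9.19 + 0.47×30.7380 = 23.6369.

tax = $23.64 per unit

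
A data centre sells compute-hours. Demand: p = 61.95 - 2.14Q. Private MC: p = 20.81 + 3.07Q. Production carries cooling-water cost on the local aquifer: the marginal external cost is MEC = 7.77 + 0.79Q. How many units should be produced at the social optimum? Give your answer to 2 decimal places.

Q* = 5.56

Social marginal cost = private MC + MEC = 28.58 + 3.86Q.
Set SMC = demand: 28.58 + 3.86Q = 61.95 - 2.14Q → Q* = 5.5617.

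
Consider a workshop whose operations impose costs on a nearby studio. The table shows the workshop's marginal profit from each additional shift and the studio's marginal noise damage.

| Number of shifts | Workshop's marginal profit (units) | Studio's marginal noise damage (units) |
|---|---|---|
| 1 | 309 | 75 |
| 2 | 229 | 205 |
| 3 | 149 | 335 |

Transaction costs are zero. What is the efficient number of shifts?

2

Bargaining reaches the level where marginal profit last exceeds marginal noise damage.
That holds through level 2 (229 ≥ 205) but not at 3 (149 < 335).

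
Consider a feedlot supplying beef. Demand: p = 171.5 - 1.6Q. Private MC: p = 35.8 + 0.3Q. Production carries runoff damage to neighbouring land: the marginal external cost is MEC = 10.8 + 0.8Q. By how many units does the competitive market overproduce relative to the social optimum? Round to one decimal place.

25.2 units

Market equilibrium (private): 35.8 + 0.3Q = 171.5 - 1.6Q → Q_m = 71.4211.
Social marginal cost = private MC + MEC = 46.6 + 1.1Q.
Set SMC = demand: 46.6 + 1.1Q = 171.5 - 1.6Q → Q* = 46.2593.
Gap = |71.4211 − 46.2593| = 25.1618.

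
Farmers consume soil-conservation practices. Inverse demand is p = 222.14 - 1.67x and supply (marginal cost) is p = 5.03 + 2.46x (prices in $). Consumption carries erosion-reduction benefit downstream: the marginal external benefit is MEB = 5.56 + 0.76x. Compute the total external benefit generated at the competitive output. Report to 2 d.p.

$1342.41

Market equilibrium (private): 5.03 + 2.46x = 222.14 - 1.67x → x_m = 52.5690.
Total external benefit = ∫₀^{x_m} (5.56 + 0.76x) dx = 5.56×52.5690 + ½×0.76×52.5690² = 1342.4135.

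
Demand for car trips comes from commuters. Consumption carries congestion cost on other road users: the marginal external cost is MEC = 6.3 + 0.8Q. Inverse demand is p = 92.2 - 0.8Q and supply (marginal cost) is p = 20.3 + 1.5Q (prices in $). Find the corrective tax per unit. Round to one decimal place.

Social marginal benefit = demand − MEC = 85.9 - 1.6Q.
Set SMB = MC: 85.9 - 1.6Q = 20.3 + 1.5Q → Q* = 21.1613.
The Pigouvian tax equals MEC at Q*: 6.3 + 0.8×21.1613 = 23.2290.

tax = $23.2 per unit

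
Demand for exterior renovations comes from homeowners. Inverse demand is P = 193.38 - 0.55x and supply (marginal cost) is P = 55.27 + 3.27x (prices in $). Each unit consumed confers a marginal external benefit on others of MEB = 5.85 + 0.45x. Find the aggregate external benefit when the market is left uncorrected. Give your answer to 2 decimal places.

$505.61

Market equilibrium (private): 55.27 + 3.27x = 193.38 - 0.55x → x_m = 36.1545.
Total external benefit = ∫₀^{x_m} (5.85 + 0.45x) dx = 5.85×36.1545 + ½×0.45×36.1545² = 505.6121.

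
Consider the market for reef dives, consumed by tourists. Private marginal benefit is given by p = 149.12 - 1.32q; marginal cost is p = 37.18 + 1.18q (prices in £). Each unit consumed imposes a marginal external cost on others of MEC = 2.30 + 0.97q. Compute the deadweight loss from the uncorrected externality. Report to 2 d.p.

DWL = £301.37

Market equilibrium (private): 37.18 + 1.18q = 149.12 - 1.32q → q_m = 44.7760.
Social marginal benefit = demand − MEC = 146.82 - 2.29q.
Set SMB = MC: 146.82 - 2.29q = 37.18 + 1.18q → q* = 31.5965.
Height of the DWL triangle at q_m is MC(q_m) − SMB(q_m) = MEC(q_m) = 45.7327.
DWL = ½ × 13.1795 × 45.7327 = 301.3671.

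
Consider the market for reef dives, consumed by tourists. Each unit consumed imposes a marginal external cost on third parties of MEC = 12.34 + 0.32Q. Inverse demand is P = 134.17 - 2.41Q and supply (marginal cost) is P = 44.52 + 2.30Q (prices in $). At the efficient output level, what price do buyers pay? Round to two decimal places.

Social marginal benefit = demand − MEC = 121.83 - 2.73Q.
Set SMB = MC: 121.83 - 2.73Q = 44.52 + 2.30Q → Q* = 15.3698.
Consumer price on the demand curve at Q*: 134.17 − 2.41×15.3698 = 97.1288.

P = $97.13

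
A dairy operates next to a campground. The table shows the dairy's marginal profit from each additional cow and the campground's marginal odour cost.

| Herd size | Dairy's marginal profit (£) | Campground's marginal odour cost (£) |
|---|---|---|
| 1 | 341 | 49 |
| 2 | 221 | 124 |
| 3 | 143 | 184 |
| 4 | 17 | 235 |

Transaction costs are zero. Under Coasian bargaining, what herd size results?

Bargaining reaches the level where marginal profit last exceeds marginal odour cost.
That holds through level 2 (221 ≥ 124) but not at 3 (143 < 184).

2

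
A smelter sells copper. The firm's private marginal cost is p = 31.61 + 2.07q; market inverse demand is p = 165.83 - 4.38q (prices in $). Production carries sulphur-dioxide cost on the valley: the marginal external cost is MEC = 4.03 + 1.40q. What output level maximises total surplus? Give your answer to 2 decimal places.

Social marginal cost = private MC + MEC = 35.64 + 3.47q.
Set SMC = demand: 35.64 + 3.47q = 165.83 - 4.38q → q* = 16.5847.

q* = 16.58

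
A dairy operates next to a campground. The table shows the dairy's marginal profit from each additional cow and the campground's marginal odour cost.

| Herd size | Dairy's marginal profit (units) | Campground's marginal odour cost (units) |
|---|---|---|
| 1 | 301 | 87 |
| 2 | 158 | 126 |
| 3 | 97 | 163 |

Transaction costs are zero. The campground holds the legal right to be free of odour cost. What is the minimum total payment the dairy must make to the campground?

Efficient level: marginal profit ≥ marginal odour cost through level 2, so k* = 2.
With the campground holding the right, the dairy must at least compensate total damage at k*: 87 + 126 = 213.

213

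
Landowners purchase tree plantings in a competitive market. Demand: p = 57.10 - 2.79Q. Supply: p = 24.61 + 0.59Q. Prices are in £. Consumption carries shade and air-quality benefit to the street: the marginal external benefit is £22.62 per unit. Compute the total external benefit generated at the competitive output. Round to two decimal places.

£217.43

Market equilibrium (private): 24.61 + 0.59Q = 57.10 - 2.79Q → Q_m = 9.6124.
Total external benefit = MEB × Q_m = 22.62 × 9.6124 = 217.4325.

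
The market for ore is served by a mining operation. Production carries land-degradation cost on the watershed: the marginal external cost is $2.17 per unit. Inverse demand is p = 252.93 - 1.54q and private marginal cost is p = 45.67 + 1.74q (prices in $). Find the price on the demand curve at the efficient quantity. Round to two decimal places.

Social marginal cost = private MC + MEC = 47.84 + 1.74q.
Set SMC = demand: 47.84 + 1.74q = 252.93 - 1.54q → q* = 62.5274.
Consumer price on the demand curve at q*: 252.93 − 1.54×62.5274 = 156.6378.

P = $156.64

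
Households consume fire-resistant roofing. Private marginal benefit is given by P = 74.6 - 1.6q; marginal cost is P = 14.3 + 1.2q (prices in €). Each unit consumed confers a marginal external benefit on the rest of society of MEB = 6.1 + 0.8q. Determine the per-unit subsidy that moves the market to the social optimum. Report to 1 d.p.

Social marginal benefit = demand + MEB = 80.7 - 0.8q.
Set SMB = MC: 80.7 - 0.8q = 14.3 + 1.2q → q* = 33.2000.
The Pigouvian subsidy equals MEB at q*: 6.1 + 0.8×33.2000 = 32.6600.

subsidy = €32.7 per unit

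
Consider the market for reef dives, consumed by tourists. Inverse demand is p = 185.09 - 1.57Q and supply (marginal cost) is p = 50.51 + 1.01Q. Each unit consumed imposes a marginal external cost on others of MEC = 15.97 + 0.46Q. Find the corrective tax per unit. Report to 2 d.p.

Social marginal benefit = demand − MEC = 169.12 - 2.03Q.
Set SMB = MC: 169.12 - 2.03Q = 50.51 + 1.01Q → Q* = 39.0164.
The Pigouvian tax equals MEC at Q*: 15.97 + 0.46×39.0164 = 33.9175.

tax = 33.92 per unit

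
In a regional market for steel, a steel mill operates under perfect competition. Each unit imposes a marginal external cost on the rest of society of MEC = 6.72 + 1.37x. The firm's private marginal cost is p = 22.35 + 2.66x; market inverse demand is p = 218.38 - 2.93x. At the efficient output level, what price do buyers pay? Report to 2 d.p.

Social marginal cost = private MC + MEC = 29.07 + 4.03x.
Set SMC = demand: 29.07 + 4.03x = 218.38 - 2.93x → x* = 27.1997.
Consumer price on the demand curve at x*: 218.38 − 2.93×27.1997 = 138.6849.

P = 138.68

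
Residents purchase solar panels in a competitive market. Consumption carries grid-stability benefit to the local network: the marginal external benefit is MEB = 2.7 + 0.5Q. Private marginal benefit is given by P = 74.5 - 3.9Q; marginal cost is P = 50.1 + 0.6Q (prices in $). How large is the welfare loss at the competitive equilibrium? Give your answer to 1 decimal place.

Market equilibrium (private): 50.1 + 0.6Q = 74.5 - 3.9Q → Q_m = 5.4222.
Social marginal benefit = demand + MEB = 77.2 - 3.4Q.
Set SMB = MC: 77.2 - 3.4Q = 50.1 + 0.6Q → Q* = 6.7750.
The loss is the area between SMB and MC from Q* to Q_m; with linear curves that's a triangle of height MEB(Q_m).
DWL = ½ × 1.3528 × 5.4111 = 3.6601.

DWL = $3.7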